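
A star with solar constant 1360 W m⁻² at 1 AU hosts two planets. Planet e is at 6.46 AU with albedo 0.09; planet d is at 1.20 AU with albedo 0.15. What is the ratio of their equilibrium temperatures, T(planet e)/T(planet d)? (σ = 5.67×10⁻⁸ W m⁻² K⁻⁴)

T₁/T₂ ≈ 0.438

T_eq = [S₀(1−A)/(4σd²)]^(1/4), so T ∝ (1−A)^(1/4) / √d.
T₁ = [1360×0.91/(4×5.67×10⁻⁸×6.46²)]^(1/4) = 106.93 K.
T₂ = [1360×0.85/(4×5.67×10⁻⁸×1.20²)]^(1/4) = 243.91 K.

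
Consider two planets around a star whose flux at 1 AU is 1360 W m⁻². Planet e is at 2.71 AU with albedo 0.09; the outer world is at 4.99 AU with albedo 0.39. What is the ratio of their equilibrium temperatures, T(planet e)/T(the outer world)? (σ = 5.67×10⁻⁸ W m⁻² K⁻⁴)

T_eq = [S₀(1−A)/(4σd²)]^(1/4), so T ∝ (1−A)^(1/4) / √d.
T₁ = [1360×0.91/(4×5.67×10⁻⁸×2.71²)]^(1/4) = 165.10 K.
T₂ = [1360×0.61/(4×5.67×10⁻⁸×4.99²)]^(1/4) = 110.09 K.

T₁/T₂ ≈ 1.500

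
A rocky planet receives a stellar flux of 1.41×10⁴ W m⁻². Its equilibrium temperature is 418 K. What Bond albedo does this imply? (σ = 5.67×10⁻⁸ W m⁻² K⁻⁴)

From T_eq⁴ = S(1−A)/(4σ): 1−A = 4σT_eq⁴/S.
1−A = 4 × 5.67×10⁻⁸ × (418)⁴ / 1.41×10⁴ = 0.491.

A ≈ 0.51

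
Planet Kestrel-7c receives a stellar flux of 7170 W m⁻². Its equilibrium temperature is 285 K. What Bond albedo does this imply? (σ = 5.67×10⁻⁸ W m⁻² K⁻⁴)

A ≈ 0.79

From T_eq⁴ = S(1−A)/(4σ): 1−A = 4σT_eq⁴/S.
1−A = 4 × 5.67×10⁻⁸ × (285)⁴ / 7170 = 0.209.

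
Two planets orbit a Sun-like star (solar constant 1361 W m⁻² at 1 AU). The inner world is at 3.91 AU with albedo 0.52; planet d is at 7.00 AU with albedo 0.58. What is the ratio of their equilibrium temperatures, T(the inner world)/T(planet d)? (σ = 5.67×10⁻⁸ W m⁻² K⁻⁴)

T_eq = [S₀(1−A)/(4σd²)]^(1/4), so T ∝ (1−A)^(1/4) / √d.
T₁ = [1361×0.48/(4×5.67×10⁻⁸×3.91²)]^(1/4) = 117.16 K.
T₂ = [1361×0.42/(4×5.67×10⁻⁸×7.00²)]^(1/4) = 84.69 K.

T₁/T₂ ≈ 1.383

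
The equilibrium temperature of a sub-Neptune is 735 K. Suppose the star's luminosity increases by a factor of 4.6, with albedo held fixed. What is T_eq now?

T_eq ≈ 1080 K

T_eq ∝ L^(1/4) · d^(−1/2).
T′ = 735 × 4.6^(1/4) = 1080 K.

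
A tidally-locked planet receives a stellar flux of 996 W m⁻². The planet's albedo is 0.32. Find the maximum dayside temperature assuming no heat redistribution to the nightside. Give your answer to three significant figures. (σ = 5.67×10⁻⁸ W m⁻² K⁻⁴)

With no redistribution each surface element balances locally: S(1−A) = σT⁴.
T = [996 × 0.68 / 5.67×10⁻⁸]^(1/4) = (1.19×10¹⁰)^(1/4) = 331 K.

T_ss ≈ 331 K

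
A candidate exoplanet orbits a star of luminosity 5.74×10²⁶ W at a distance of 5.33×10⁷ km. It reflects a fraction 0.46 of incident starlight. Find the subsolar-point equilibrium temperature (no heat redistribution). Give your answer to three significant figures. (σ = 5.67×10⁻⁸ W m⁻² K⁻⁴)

T_ss ≈ 626 K

d = 5.33×10⁷ km = 5.33×10¹⁰ m.
Flux: S = L/(4πd²) = 5.74×10²⁶/(4π×(5.33×10¹⁰)²) = 1.61×10⁴ W m⁻².
At the subsolar point the surface absorbs S(1−A) and emits σT⁴ per unit area — no factor of 4, since only the local patch is in balance.
T = [1.61×10⁴ × 0.54 / 5.67×10⁻⁸]^(1/4) = (1.53×10¹¹)^(1/4) = 626 K.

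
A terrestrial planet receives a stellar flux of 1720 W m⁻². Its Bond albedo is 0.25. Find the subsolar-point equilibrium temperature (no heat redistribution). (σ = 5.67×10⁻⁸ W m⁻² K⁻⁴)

T_ss ≈ 388 K

At the subsolar point the surface absorbs S(1−A) and emits σT⁴ per unit area — no factor of 4, since only the local patch is in balance.
T = [1720 × 0.75 / 5.67×10⁻⁸]^(1/4) = (2.28×10¹⁰)^(1/4) = 388 K.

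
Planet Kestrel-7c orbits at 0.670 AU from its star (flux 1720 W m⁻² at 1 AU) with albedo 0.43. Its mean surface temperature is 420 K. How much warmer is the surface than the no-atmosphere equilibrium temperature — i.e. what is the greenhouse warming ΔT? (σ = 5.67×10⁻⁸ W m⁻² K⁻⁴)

S = 1720/0.670² = 3832 W m⁻².
T_eq = [S(1−A)/(4σ)]^(1/4) = [3832×0.57/(4×5.67×10⁻⁸)]^(1/4) = 313.3 K.
ΔT = T_surf − T_eq = 420 − 313.3.

ΔT ≈ 106.7 K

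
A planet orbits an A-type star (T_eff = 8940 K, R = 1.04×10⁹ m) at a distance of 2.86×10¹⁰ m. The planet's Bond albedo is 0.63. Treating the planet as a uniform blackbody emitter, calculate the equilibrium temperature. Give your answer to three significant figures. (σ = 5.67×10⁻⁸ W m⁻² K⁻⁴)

T_eq ≈ 940 K

L = 4πR_⋆²σT_⋆⁴ = 4π(1.04×10⁹)² × 5.67×10⁻⁸ × (8940)⁴ = 4.92×10²⁷ W.
S = L/(4πd²) = 4.79×10⁵ W m⁻².
Energy balance: absorbed = emitted ⇒ πR²·S(1−A) = 4πR²·σT_eq⁴, so T_eq⁴ = S(1−A)/(4σ).
T_eq = [4.79×10⁵ × 0.37 / (4 × 5.67×10⁻⁸)]^(1/4) = (7.81×10¹¹)^(1/4) = 940 K.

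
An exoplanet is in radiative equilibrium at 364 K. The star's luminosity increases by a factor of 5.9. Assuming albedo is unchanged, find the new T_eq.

T_eq ≈ 567 K

T_eq ∝ L^(1/4) · d^(−1/2).
T′ = 364 × 5.9^(1/4) = 567 K.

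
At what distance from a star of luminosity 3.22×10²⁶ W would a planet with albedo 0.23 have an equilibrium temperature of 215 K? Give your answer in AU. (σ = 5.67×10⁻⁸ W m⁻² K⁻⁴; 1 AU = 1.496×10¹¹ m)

d ≈ 1.35 AU

From T_eq⁴ = L(1−A)/(16πσd²): d = √[L(1−A)/(16πσT_eq⁴)].
d = √[3.22×10²⁶ × 0.77 / (16π × 5.67×10⁻⁸ × (215)⁴)] = 2.02×10¹¹ m = 1.35 AU.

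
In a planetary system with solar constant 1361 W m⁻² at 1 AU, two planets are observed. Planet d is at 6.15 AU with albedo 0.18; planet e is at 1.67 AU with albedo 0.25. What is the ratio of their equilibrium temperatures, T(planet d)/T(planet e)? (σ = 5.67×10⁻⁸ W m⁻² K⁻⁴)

T₁/T₂ ≈ 0.533

T_eq = [S₀(1−A)/(4σd²)]^(1/4), so T ∝ (1−A)^(1/4) / √d.
T₁ = [1361×0.82/(4×5.67×10⁻⁸×6.15²)]^(1/4) = 106.80 K.
T₂ = [1361×0.75/(4×5.67×10⁻⁸×1.67²)]^(1/4) = 200.43 K.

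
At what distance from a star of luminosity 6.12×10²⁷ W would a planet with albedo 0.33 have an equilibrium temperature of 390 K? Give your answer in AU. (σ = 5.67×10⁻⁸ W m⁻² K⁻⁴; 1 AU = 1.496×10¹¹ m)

d ≈ 1.67 AU

From T_eq⁴ = L(1−A)/(16πσd²): d = √[L(1−A)/(16πσT_eq⁴)].
d = √[6.12×10²⁷ × 0.67 / (16π × 5.67×10⁻⁸ × (390)⁴)] = 2.49×10¹¹ m = 1.67 AU.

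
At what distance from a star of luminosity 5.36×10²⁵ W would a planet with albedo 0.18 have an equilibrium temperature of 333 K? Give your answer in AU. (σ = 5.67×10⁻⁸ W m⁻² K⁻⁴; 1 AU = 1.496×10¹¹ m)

From T_eq⁴ = L(1−A)/(16πσd²): d = √[L(1−A)/(16πσT_eq⁴)].
d = √[5.36×10²⁵ × 0.82 / (16π × 5.67×10⁻⁸ × (333)⁴)] = 3.54×10¹⁰ m = 0.237 AU.

d ≈ 0.237 AU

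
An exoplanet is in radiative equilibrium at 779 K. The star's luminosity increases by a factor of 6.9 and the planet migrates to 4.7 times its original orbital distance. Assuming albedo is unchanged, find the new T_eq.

T_eq ≈ 582 K

T_eq ∝ L^(1/4) · d^(−1/2).
T′ = 779 × 6.9^(1/4) / 4.7^(1/2) = 582 K.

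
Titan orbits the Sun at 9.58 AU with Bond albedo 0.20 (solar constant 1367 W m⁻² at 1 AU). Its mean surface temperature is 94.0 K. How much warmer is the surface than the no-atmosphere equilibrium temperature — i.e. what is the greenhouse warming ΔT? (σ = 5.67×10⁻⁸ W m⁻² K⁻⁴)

ΔT ≈ 8.9 K

S = 1367/9.58² = 14.89 W m⁻².
T_eq = [S(1−A)/(4σ)]^(1/4) = [14.89×0.80/(4×5.67×10⁻⁸)]^(1/4) = 85.1 K.
ΔT = T_surf − T_eq = 94 − 85.1.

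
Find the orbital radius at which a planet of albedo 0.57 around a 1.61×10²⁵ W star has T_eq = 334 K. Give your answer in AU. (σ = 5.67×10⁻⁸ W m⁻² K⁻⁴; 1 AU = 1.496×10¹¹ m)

d ≈ 0.0934 AU

From T_eq⁴ = L(1−A)/(16πσd²): d = √[L(1−A)/(16πσT_eq⁴)].
d = √[1.61×10²⁵ × 0.43 / (16π × 5.67×10⁻⁸ × (334)⁴)] = 1.40×10¹⁰ m = 0.0934 AU.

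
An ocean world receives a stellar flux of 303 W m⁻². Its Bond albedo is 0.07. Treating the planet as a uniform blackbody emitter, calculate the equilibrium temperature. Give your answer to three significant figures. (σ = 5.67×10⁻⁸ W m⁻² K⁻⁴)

T_eq ≈ 188 K

Energy balance: absorbed = emitted ⇒ πR²·S(1−A) = 4πR²·σT_eq⁴, so T_eq⁴ = S(1−A)/(4σ).
T_eq = [303 × 0.93 / (4 × 5.67×10⁻⁸)]^(1/4) = (1.24×10⁹)^(1/4) = 188 K.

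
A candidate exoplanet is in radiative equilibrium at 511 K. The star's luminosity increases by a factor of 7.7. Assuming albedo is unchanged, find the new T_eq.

T_eq ∝ L^(1/4) · d^(−1/2).
T′ = 511 × 7.7^(1/4) = 851 K.

T_eq ≈ 851 K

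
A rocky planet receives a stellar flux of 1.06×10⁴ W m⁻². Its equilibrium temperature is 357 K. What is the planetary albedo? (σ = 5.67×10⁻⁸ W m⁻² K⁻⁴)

A ≈ 0.65

From T_eq⁴ = S(1−A)/(4σ): 1−A = 4σT_eq⁴/S.
1−A = 4 × 5.67×10⁻⁸ × (357)⁴ / 1.06×10⁴ = 0.348.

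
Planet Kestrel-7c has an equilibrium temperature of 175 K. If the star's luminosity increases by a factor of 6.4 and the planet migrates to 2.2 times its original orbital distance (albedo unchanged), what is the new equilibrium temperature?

T_eq ∝ L^(1/4) · d^(−1/2).
T′ = 175 × 6.4^(1/4) / 2.2^(1/2) = 188 K.

T_eq ≈ 188 K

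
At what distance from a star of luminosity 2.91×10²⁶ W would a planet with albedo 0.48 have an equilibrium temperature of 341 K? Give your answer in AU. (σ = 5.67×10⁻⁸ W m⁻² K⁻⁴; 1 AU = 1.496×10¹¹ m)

d ≈ 0.419 AU

From T_eq⁴ = L(1−A)/(16πσd²): d = √[L(1−A)/(16πσT_eq⁴)].
d = √[2.91×10²⁶ × 0.52 / (16π × 5.67×10⁻⁸ × (341)⁴)] = 6.27×10¹⁰ m = 0.419 AU.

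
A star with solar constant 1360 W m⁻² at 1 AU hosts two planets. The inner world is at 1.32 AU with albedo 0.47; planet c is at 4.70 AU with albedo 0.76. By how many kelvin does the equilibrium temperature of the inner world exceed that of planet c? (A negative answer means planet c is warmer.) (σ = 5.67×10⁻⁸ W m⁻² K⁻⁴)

ΔT ≈ 116.8 K

T_eq = [S₀(1−A)/(4σd²)]^(1/4), so T ∝ (1−A)^(1/4) / √d.
T₁ = [1360×0.53/(4×5.67×10⁻⁸×1.32²)]^(1/4) = 206.66 K.
T₂ = [1360×0.24/(4×5.67×10⁻⁸×4.70²)]^(1/4) = 89.84 K.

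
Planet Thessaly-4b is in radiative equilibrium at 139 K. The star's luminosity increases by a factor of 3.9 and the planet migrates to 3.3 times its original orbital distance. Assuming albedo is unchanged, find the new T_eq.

T_eq ≈ 108 K

T_eq ∝ L^(1/4) · d^(−1/2).
T′ = 139 × 3.9^(1/4) / 3.3^(1/2) = 108 K.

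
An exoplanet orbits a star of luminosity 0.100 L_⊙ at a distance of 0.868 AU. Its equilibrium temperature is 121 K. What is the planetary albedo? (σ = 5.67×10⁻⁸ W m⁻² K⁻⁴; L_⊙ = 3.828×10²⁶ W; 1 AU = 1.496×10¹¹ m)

A ≈ 0.73

d = 0.868 AU = 1.30×10¹¹ m.
L = 0.100 × 3.828×10²⁶ = 3.83×10²⁵ W.
Flux: S = L/(4πd²) = 3.83×10²⁵/(4π×(1.30×10¹¹)²) = 181 W m⁻².
From T_eq⁴ = S(1−A)/(4σ): 1−A = 4σT_eq⁴/S.
1−A = 4 × 5.67×10⁻⁸ × (121)⁴ / 181 = 0.269.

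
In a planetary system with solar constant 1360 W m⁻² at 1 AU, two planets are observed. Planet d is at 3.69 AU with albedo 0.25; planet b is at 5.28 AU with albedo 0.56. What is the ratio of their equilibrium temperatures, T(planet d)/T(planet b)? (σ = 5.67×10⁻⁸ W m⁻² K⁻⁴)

T_eq = [S₀(1−A)/(4σd²)]^(1/4), so T ∝ (1−A)^(1/4) / √d.
T₁ = [1360×0.75/(4×5.67×10⁻⁸×3.69²)]^(1/4) = 134.81 K.
T₂ = [1360×0.44/(4×5.67×10⁻⁸×5.28²)]^(1/4) = 98.63 K.

T₁/T₂ ≈ 1.367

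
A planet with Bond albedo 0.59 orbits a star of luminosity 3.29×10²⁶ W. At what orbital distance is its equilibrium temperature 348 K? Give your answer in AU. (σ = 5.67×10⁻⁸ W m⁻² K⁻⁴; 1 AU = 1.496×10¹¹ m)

From T_eq⁴ = L(1−A)/(16πσd²): d = √[L(1−A)/(16πσT_eq⁴)].
d = √[3.29×10²⁶ × 0.41 / (16π × 5.67×10⁻⁸ × (348)⁴)] = 5.68×10¹⁰ m = 0.380 AU.

d ≈ 0.380 AU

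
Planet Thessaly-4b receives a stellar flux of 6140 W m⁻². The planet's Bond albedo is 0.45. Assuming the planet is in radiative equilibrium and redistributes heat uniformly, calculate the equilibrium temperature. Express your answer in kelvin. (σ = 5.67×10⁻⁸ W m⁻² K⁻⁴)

Energy balance: absorbed = emitted ⇒ πR²·S(1−A) = 4πR²·σT_eq⁴, so T_eq⁴ = S(1−A)/(4σ).
T_eq = [6140 × 0.55 / (4 × 5.67×10⁻⁸)]^(1/4) = (1.49×10¹⁰)^(1/4) = 349 K.

T_eq ≈ 349 K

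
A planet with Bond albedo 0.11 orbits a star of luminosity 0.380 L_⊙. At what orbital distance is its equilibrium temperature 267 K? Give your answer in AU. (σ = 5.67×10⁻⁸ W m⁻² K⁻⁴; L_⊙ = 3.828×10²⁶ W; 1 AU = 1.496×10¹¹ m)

L = 0.380 × 3.828×10²⁶ = 1.45×10²⁶ W.
From T_eq⁴ = L(1−A)/(16πσd²): d = √[L(1−A)/(16πσT_eq⁴)].
d = √[1.45×10²⁶ × 0.89 / (16π × 5.67×10⁻⁸ × (267)⁴)] = 9.45×10¹⁰ m = 0.632 AU.

d ≈ 0.632 AU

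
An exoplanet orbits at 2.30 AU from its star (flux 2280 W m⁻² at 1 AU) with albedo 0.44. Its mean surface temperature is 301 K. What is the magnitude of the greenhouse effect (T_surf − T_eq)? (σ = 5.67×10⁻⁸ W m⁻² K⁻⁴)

ΔT ≈ 120.4 K

S = 2280/2.30² = 431.0 W m⁻².
T_eq = [S(1−A)/(4σ)]^(1/4) = [431.0×0.56/(4×5.67×10⁻⁸)]^(1/4) = 180.6 K.
ΔT = T_surf − T_eq = 301 − 180.6.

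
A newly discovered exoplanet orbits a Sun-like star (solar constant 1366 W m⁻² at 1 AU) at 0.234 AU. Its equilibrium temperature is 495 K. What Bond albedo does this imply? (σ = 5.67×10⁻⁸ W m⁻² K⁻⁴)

Flux at 0.234 AU: S = 1366/0.234² = 2.49×10⁴ W m⁻².
From T_eq⁴ = S(1−A)/(4σ): 1−A = 4σT_eq⁴/S.
1−A = 4 × 5.67×10⁻⁸ × (495)⁴ / 2.49×10⁴ = 0.546.

A ≈ 0.45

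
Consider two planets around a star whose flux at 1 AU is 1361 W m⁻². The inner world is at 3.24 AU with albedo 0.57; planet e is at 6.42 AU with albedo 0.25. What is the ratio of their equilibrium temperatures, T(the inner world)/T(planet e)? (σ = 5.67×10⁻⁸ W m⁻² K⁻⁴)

T₁/T₂ ≈ 1.225

T_eq = [S₀(1−A)/(4σd²)]^(1/4), so T ∝ (1−A)^(1/4) / √d.
T₁ = [1361×0.43/(4×5.67×10⁻⁸×3.24²)]^(1/4) = 125.21 K.
T₂ = [1361×0.75/(4×5.67×10⁻⁸×6.42²)]^(1/4) = 102.22 K.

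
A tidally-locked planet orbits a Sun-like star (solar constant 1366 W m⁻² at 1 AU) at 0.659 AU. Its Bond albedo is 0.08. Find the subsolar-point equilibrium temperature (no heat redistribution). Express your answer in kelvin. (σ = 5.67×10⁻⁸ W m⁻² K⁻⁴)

T_ss ≈ 475 K

Flux at 0.659 AU: S = 1366/0.659² = 3150 W m⁻².
At the subsolar point the surface absorbs S(1−A) and emits σT⁴ per unit area — no factor of 4, since only the local patch is in balance.
T = [3150 × 0.92 / 5.67×10⁻⁸]^(1/4) = (5.10×10¹⁰)^(1/4) = 475 K.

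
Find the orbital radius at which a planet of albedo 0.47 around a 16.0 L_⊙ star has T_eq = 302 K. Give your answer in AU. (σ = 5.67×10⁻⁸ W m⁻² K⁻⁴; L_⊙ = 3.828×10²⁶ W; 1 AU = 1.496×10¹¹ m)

L = 16.0 × 3.828×10²⁶ = 6.12×10²⁷ W.
From T_eq⁴ = L(1−A)/(16πσd²): d = √[L(1−A)/(16πσT_eq⁴)].
d = √[6.12×10²⁷ × 0.53 / (16π × 5.67×10⁻⁸ × (302)⁴)] = 3.70×10¹¹ m = 2.47 AU.

d ≈ 2.47 AU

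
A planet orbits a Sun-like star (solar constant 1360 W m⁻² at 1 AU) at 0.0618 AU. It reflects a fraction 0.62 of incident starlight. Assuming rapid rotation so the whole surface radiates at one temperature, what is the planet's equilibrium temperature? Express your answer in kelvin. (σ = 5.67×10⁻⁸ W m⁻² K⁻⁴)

T_eq ≈ 879 K

Flux at 0.0618 AU: S = 1360/0.0618² = 3.56×10⁵ W m⁻².
Energy balance: absorbed = emitted ⇒ πR²·S(1−A) = 4πR²·σT_eq⁴, so T_eq⁴ = S(1−A)/(4σ).
T_eq = [3.56×10⁵ × 0.38 / (4 × 5.67×10⁻⁸)]^(1/4) = (5.97×10¹¹)^(1/4) = 879 K.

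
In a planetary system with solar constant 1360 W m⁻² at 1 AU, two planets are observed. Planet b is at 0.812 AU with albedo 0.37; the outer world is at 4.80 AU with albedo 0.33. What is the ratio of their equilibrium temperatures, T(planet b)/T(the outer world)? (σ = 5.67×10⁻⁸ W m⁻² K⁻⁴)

T_eq = [S₀(1−A)/(4σd²)]^(1/4), so T ∝ (1−A)^(1/4) / √d.
T₁ = [1360×0.63/(4×5.67×10⁻⁸×0.812²)]^(1/4) = 275.13 K.
T₂ = [1360×0.67/(4×5.67×10⁻⁸×4.80²)]^(1/4) = 114.91 K.

T₁/T₂ ≈ 2.394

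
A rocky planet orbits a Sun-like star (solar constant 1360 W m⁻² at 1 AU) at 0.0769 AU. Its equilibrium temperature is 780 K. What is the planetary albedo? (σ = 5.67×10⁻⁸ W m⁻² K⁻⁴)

Flux at 0.0769 AU: S = 1360/0.0769² = 2.30×10⁵ W m⁻².
From T_eq⁴ = S(1−A)/(4σ): 1−A = 4σT_eq⁴/S.
1−A = 4 × 5.67×10⁻⁸ × (780)⁴ / 2.30×10⁵ = 0.365.

A ≈ 0.63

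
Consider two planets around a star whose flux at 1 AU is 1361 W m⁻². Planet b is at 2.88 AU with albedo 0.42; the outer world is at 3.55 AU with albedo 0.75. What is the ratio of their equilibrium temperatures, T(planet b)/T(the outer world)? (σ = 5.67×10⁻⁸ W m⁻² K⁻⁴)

T_eq = [S₀(1−A)/(4σd²)]^(1/4), so T ∝ (1−A)^(1/4) / √d.
T₁ = [1361×0.58/(4×5.67×10⁻⁸×2.88²)]^(1/4) = 143.12 K.
T₂ = [1361×0.25/(4×5.67×10⁻⁸×3.55²)]^(1/4) = 104.45 K.

T₁/T₂ ≈ 1.370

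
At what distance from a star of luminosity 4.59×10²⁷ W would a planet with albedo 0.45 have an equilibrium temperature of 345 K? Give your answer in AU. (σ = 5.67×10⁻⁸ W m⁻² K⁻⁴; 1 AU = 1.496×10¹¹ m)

From T_eq⁴ = L(1−A)/(16πσd²): d = √[L(1−A)/(16πσT_eq⁴)].
d = √[4.59×10²⁷ × 0.55 / (16π × 5.67×10⁻⁸ × (345)⁴)] = 2.50×10¹¹ m = 1.67 AU.

d ≈ 1.67 AU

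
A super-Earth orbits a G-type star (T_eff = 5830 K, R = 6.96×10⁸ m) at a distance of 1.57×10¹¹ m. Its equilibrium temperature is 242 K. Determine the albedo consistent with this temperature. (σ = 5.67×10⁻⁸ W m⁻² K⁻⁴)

L = 4πR_⋆²σT_⋆⁴ = 4π(6.96×10⁸)² × 5.67×10⁻⁸ × (5830)⁴ = 3.99×10²⁶ W.
S = L/(4πd²) = 1290 W m⁻².
From T_eq⁴ = S(1−A)/(4σ): 1−A = 4σT_eq⁴/S.
1−A = 4 × 5.67×10⁻⁸ × (242)⁴ / 1290 = 0.604.

A ≈ 0.40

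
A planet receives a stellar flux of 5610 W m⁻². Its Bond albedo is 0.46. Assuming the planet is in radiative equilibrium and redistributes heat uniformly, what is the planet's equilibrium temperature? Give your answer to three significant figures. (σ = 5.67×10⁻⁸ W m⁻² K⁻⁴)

T_eq ≈ 340 K

Energy balance: absorbed = emitted ⇒ πR²·S(1−A) = 4πR²·σT_eq⁴, so T_eq⁴ = S(1−A)/(4σ).
T_eq = [5610 × 0.54 / (4 × 5.67×10⁻⁸)]^(1/4) = (1.34×10¹⁰)^(1/4) = 340 K.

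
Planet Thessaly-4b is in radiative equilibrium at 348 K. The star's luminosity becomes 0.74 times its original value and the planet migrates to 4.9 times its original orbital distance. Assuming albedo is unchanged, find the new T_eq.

T_eq ∝ L^(1/4) · d^(−1/2).
T′ = 348 × 0.74^(1/4) / 4.9^(1/2) = 146 K.

T_eq ≈ 146 K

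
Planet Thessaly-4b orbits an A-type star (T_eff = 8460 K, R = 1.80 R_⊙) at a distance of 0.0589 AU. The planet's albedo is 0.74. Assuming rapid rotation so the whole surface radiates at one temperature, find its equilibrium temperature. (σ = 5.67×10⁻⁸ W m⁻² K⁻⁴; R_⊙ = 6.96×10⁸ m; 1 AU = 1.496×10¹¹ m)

T_eq ≈ 1610 K

R_⋆ = 1.80 × 6.96×10⁸ = 1.25×10⁹ m.
d = 0.0589 AU = 8.81×10⁹ m.
L = 4πR_⋆²σT_⋆⁴ = 4π(1.25×10⁹)² × 5.67×10⁻⁸ × (8460)⁴ = 5.73×10²⁷ W.
S = L/(4πd²) = 5.87×10⁶ W m⁻².
Energy balance: absorbed = emitted ⇒ πR²·S(1−A) = 4πR²·σT_eq⁴, so T_eq⁴ = S(1−A)/(4σ).
T_eq = [5.87×10⁶ × 0.26 / (4 × 5.67×10⁻⁸)]^(1/4) = (6.73×10¹²)^(1/4) = 1610 K.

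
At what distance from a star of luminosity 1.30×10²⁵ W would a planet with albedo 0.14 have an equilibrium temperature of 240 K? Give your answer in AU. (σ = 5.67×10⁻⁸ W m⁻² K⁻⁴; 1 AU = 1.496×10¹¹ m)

d ≈ 0.230 AU

From T_eq⁴ = L(1−A)/(16πσd²): d = √[L(1−A)/(16πσT_eq⁴)].
d = √[1.30×10²⁵ × 0.86 / (16π × 5.67×10⁻⁸ × (240)⁴)] = 3.44×10¹⁰ m = 0.230 AU.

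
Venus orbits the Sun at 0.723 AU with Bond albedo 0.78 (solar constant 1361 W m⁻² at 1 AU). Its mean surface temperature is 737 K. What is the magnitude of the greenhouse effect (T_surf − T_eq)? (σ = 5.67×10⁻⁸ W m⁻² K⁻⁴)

S = 1361/0.723² = 2604 W m⁻².
T_eq = [S(1−A)/(4σ)]^(1/4) = [2604×0.22/(4×5.67×10⁻⁸)]^(1/4) = 224.2 K.
ΔT = T_surf − T_eq = 737 − 224.2.

ΔT ≈ 512.8 K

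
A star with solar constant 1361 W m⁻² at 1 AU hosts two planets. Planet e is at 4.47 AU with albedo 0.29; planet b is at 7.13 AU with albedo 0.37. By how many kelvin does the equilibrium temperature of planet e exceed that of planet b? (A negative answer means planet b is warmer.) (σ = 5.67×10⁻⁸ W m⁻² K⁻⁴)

ΔT ≈ 28.0 K

T_eq = [S₀(1−A)/(4σd²)]^(1/4), so T ∝ (1−A)^(1/4) / √d.
T₁ = [1361×0.71/(4×5.67×10⁻⁸×4.47²)]^(1/4) = 120.84 K.
T₂ = [1361×0.63/(4×5.67×10⁻⁸×7.13²)]^(1/4) = 92.86 K.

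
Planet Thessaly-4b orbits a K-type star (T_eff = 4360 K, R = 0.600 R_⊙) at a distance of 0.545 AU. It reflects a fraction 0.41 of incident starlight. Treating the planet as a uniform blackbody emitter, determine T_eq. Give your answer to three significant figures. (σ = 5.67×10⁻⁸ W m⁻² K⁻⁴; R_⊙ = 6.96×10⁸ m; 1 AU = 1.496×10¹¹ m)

T_eq ≈ 193 K

R_⋆ = 0.600 × 6.96×10⁸ = 4.18×10⁸ m.
d = 0.545 AU = 8.15×10¹⁰ m.
L = 4πR_⋆²σT_⋆⁴ = 4π(4.18×10⁸)² × 5.67×10⁻⁸ × (4360)⁴ = 4.49×10²⁵ W.
S = L/(4πd²) = 538 W m⁻².
Energy balance: absorbed = emitted ⇒ πR²·S(1−A) = 4πR²·σT_eq⁴, so T_eq⁴ = S(1−A)/(4σ).
T_eq = [538 × 0.59 / (4 × 5.67×10⁻⁸)]^(1/4) = (1.40×10⁹)^(1/4) = 193 K.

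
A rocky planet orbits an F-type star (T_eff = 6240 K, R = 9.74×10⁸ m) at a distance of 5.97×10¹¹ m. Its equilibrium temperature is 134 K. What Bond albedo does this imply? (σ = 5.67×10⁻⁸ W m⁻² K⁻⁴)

A ≈ 0.68

L = 4πR_⋆²σT_⋆⁴ = 4π(9.74×10⁸)² × 5.67×10⁻⁸ × (6240)⁴ = 1.02×10²⁷ W.
S = L/(4πd²) = 229 W m⁻².
From T_eq⁴ = S(1−A)/(4σ): 1−A = 4σT_eq⁴/S.
1−A = 4 × 5.67×10⁻⁸ × (134)⁴ / 229 = 0.320.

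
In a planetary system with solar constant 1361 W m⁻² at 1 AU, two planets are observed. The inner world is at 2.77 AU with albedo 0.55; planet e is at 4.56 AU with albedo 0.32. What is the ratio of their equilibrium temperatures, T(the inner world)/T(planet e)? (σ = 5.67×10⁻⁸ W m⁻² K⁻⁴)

T_eq = [S₀(1−A)/(4σd²)]^(1/4), so T ∝ (1−A)^(1/4) / √d.
T₁ = [1361×0.45/(4×5.67×10⁻⁸×2.77²)]^(1/4) = 136.97 K.
T₂ = [1361×0.68/(4×5.67×10⁻⁸×4.56²)]^(1/4) = 118.36 K.

T₁/T₂ ≈ 1.157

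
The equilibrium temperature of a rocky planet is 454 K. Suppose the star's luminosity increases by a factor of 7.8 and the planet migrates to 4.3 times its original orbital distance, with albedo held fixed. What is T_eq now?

T_eq ≈ 366 K

T_eq ∝ L^(1/4) · d^(−1/2).
T′ = 454 × 7.8^(1/4) / 4.3^(1/2) = 366 K.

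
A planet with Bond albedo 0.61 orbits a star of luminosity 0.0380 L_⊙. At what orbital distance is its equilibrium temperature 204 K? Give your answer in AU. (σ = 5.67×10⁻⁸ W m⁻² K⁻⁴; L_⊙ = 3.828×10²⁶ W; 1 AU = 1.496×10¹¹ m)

L = 0.0380 × 3.828×10²⁶ = 1.45×10²⁵ W.
From T_eq⁴ = L(1−A)/(16πσd²): d = √[L(1−A)/(16πσT_eq⁴)].
d = √[1.45×10²⁵ × 0.39 / (16π × 5.67×10⁻⁸ × (204)⁴)] = 3.39×10¹⁰ m = 0.227 AU.

d ≈ 0.227 AU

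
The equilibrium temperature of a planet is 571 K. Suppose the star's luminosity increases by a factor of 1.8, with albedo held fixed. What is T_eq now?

T_eq ≈ 661 K

T_eq ∝ L^(1/4) · d^(−1/2).
T′ = 571 × 1.8^(1/4) = 661 K.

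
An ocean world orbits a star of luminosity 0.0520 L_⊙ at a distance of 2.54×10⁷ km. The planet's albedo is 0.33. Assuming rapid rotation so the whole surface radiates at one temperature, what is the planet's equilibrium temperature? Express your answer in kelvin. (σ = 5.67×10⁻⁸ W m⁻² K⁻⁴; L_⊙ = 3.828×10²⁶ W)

T_eq ≈ 292 K

d = 2.54×10⁷ km = 2.54×10¹⁰ m.
L = 0.0520 × 3.828×10²⁶ = 1.99×10²⁵ W.
Flux: S = L/(4πd²) = 1.99×10²⁵/(4π×(2.54×10¹⁰)²) = 2460 W m⁻².
Energy balance: absorbed = emitted ⇒ πR²·S(1−A) = 4πR²·σT_eq⁴, so T_eq⁴ = S(1−A)/(4σ).
T_eq = [2460 × 0.67 / (4 × 5.67×10⁻⁸)]^(1/4) = (7.25×10⁹)^(1/4) = 292 K.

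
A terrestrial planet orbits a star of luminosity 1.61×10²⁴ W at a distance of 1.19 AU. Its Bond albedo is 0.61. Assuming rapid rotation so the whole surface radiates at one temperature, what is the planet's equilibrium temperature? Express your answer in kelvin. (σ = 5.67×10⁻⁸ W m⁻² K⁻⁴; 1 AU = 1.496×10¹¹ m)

d = 1.19 AU = 1.78×10¹¹ m.
Flux: S = L/(4πd²) = 1.61×10²⁴/(4π×(1.78×10¹¹)²) = 4.04 W m⁻².
Energy balance: absorbed = emitted ⇒ πR²·S(1−A) = 4πR²·σT_eq⁴, so T_eq⁴ = S(1−A)/(4σ).
T_eq = [4.04 × 0.39 / (4 × 5.67×10⁻⁸)]^(1/4) = (6.95×10⁶)^(1/4) = 51.3 K.

T_eq ≈ 51.3 K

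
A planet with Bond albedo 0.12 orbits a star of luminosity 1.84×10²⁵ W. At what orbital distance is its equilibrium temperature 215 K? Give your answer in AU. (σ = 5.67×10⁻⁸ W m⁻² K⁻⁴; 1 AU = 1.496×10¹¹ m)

d ≈ 0.345 AU

From T_eq⁴ = L(1−A)/(16πσd²): d = √[L(1−A)/(16πσT_eq⁴)].
d = √[1.84×10²⁵ × 0.88 / (16π × 5.67×10⁻⁸ × (215)⁴)] = 5.16×10¹⁰ m = 0.345 AU.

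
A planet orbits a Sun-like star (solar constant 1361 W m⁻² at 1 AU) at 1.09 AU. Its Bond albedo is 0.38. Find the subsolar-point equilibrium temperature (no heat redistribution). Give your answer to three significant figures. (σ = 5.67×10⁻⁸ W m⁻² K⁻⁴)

Flux at 1.09 AU: S = 1361/1.09² = 1150 W m⁻².
At the subsolar point the surface absorbs S(1−A) and emits σT⁴ per unit area — no factor of 4, since only the local patch is in balance.
T = [1150 × 0.62 / 5.67×10⁻⁸]^(1/4) = (1.25×10¹⁰)^(1/4) = 335 K.

T_ss ≈ 335 K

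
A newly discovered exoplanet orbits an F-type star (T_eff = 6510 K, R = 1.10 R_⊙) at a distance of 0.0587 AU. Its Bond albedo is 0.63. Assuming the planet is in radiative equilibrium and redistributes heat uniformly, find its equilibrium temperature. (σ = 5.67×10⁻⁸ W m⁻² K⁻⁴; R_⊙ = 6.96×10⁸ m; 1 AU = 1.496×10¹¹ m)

R_⋆ = 1.10 × 6.96×10⁸ = 7.66×10⁸ m.
d = 0.0587 AU = 8.78×10⁹ m.
L = 4πR_⋆²σT_⋆⁴ = 4π(7.66×10⁸)² × 5.67×10⁻⁸ × (6510)⁴ = 7.50×10²⁶ W.
S = L/(4πd²) = 7.74×10⁵ W m⁻².
Energy balance: absorbed = emitted ⇒ πR²·S(1−A) = 4πR²·σT_eq⁴, so T_eq⁴ = S(1−A)/(4σ).
T_eq = [7.74×10⁵ × 0.37 / (4 × 5.67×10⁻⁸)]^(1/4) = (1.26×10¹²)^(1/4) = 1060 K.

T_eq ≈ 1060 K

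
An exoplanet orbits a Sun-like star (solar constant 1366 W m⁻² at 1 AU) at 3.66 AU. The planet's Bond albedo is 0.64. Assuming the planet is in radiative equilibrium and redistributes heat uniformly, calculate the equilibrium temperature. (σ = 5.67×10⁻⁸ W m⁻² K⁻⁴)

Flux at 3.66 AU: S = 1366/3.66² = 102 W m⁻².
Energy balance: absorbed = emitted ⇒ πR²·S(1−A) = 4πR²·σT_eq⁴, so T_eq⁴ = S(1−A)/(4σ).
T_eq = [102 × 0.36 / (4 × 5.67×10⁻⁸)]^(1/4) = (1.62×10⁸)^(1/4) = 113 K.

T_eq ≈ 113 K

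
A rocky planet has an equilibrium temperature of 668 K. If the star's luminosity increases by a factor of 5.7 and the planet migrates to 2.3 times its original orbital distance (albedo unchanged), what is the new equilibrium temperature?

T_eq ≈ 681 K

T_eq ∝ L^(1/4) · d^(−1/2).
T′ = 668 × 5.7^(1/4) / 2.3^(1/2) = 681 K.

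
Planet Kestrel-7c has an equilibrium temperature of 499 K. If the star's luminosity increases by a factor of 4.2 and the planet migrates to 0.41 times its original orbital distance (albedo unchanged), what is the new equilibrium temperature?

T_eq ≈ 1120 K

T_eq ∝ L^(1/4) · d^(−1/2).
T′ = 499 × 4.2^(1/4) / 0.41^(1/2) = 1120 K.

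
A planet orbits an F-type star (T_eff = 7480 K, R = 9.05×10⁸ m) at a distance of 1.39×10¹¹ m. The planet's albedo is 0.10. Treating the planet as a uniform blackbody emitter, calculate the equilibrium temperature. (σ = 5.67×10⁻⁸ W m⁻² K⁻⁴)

L = 4πR_⋆²σT_⋆⁴ = 4π(9.05×10⁸)² × 5.67×10⁻⁸ × (7480)⁴ = 1.83×10²⁷ W.
S = L/(4πd²) = 7520 W m⁻².
Energy balance: absorbed = emitted ⇒ πR²·S(1−A) = 4πR²·σT_eq⁴, so T_eq⁴ = S(1−A)/(4σ).
T_eq = [7520 × 0.90 / (4 × 5.67×10⁻⁸)]^(1/4) = (2.99×10¹⁰)^(1/4) = 416 K.

T_eq ≈ 416 K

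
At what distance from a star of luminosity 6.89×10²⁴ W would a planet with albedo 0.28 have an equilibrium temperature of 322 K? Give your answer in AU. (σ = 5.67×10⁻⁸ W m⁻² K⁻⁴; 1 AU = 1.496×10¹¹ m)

d ≈ 0.0851 AU

From T_eq⁴ = L(1−A)/(16πσd²): d = √[L(1−A)/(16πσT_eq⁴)].
d = √[6.89×10²⁴ × 0.72 / (16π × 5.67×10⁻⁸ × (322)⁴)] = 1.27×10¹⁰ m = 0.0851 AU.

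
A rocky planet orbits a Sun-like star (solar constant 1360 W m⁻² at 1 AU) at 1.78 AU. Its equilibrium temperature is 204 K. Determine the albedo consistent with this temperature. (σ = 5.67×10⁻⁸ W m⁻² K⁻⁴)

Flux at 1.78 AU: S = 1360/1.78² = 429 W m⁻².
From T_eq⁴ = S(1−A)/(4σ): 1−A = 4σT_eq⁴/S.
1−A = 4 × 5.67×10⁻⁸ × (204)⁴ / 429 = 0.915.

A ≈ 0.08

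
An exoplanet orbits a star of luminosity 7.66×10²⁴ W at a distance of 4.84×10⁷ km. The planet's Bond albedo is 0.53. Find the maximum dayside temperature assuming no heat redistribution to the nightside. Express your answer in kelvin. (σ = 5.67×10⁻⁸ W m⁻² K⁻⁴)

d = 4.84×10⁷ km = 4.84×10¹⁰ m.
Flux: S = L/(4πd²) = 7.66×10²⁴/(4π×(4.84×10¹⁰)²) = 260 W m⁻².
With no redistribution each surface element balances locally: S(1−A) = σT⁴.
T = [260 × 0.47 / 5.67×10⁻⁸]^(1/4) = (2.16×10⁹)^(1/4) = 216 K.

T_ss ≈ 216 K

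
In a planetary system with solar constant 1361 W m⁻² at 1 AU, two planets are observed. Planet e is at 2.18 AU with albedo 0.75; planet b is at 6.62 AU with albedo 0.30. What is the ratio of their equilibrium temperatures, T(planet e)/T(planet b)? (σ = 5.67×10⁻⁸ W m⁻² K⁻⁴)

T₁/T₂ ≈ 1.347

T_eq = [S₀(1−A)/(4σd²)]^(1/4), so T ∝ (1−A)^(1/4) / √d.
T₁ = [1361×0.25/(4×5.67×10⁻⁸×2.18²)]^(1/4) = 133.29 K.
T₂ = [1361×0.70/(4×5.67×10⁻⁸×6.62²)]^(1/4) = 98.95 K.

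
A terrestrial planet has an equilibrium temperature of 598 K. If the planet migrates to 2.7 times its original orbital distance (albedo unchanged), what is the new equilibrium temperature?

T_eq ≈ 364 K

T_eq ∝ L^(1/4) · d^(−1/2).
T′ = 598 / 2.7^(1/2) = 364 K.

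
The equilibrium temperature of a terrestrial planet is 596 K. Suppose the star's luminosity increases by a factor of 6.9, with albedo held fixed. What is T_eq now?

T_eq ≈ 966 K

T_eq ∝ L^(1/4) · d^(−1/2).
T′ = 596 × 6.9^(1/4) = 966 K.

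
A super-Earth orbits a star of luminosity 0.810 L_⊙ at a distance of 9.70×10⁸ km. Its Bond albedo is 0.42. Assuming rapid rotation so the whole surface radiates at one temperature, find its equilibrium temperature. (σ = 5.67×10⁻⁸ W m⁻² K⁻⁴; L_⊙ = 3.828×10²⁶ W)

d = 9.70×10⁸ km = 9.70×10¹¹ m.
L = 0.810 × 3.828×10²⁶ = 3.10×10²⁶ W.
Flux: S = L/(4πd²) = 3.10×10²⁶/(4π×(9.70×10¹¹)²) = 26.2 W m⁻².
Energy balance: absorbed = emitted ⇒ πR²·S(1−A) = 4πR²·σT_eq⁴, so T_eq⁴ = S(1−A)/(4σ).
T_eq = [26.2 × 0.58 / (4 × 5.67×10⁻⁸)]^(1/4) = (6.71×10⁷)^(1/4) = 90.5 K.

T_eq ≈ 90.5 K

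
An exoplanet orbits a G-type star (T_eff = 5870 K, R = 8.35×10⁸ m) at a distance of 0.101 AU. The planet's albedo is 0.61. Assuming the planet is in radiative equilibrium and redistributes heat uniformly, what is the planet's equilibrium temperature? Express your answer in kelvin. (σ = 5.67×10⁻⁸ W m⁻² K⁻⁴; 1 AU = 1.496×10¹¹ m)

T_eq ≈ 771 K

d = 0.101 AU = 1.51×10¹⁰ m.
L = 4πR_⋆²σT_⋆⁴ = 4π(8.35×10⁸)² × 5.67×10⁻⁸ × (5870)⁴ = 5.90×10²⁶ W.
S = L/(4πd²) = 2.06×10⁵ W m⁻².
Energy balance: absorbed = emitted ⇒ πR²·S(1−A) = 4πR²·σT_eq⁴, so T_eq⁴ = S(1−A)/(4σ).
T_eq = [2.06×10⁵ × 0.39 / (4 × 5.67×10⁻⁸)]^(1/4) = (3.54×10¹¹)^(1/4) = 771 K.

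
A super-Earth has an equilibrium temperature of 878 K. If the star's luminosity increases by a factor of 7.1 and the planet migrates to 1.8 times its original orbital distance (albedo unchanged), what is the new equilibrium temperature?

T_eq ∝ L^(1/4) · d^(−1/2).
T′ = 878 × 7.1^(1/4) / 1.8^(1/2) = 1070 K.

T_eq ≈ 1070 K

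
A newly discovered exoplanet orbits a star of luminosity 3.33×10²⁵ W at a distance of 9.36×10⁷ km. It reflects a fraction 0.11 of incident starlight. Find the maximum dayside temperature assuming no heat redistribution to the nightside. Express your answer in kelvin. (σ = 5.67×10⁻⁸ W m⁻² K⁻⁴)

T_ss ≈ 262 K

d = 9.36×10⁷ km = 9.36×10¹⁰ m.
Flux: S = L/(4πd²) = 3.33×10²⁵/(4π×(9.36×10¹⁰)²) = 302 W m⁻².
With no redistribution each surface element balances locally: S(1−A) = σT⁴.
T = [302 × 0.89 / 5.67×10⁻⁸]^(1/4) = (4.75×10⁹)^(1/4) = 262 K.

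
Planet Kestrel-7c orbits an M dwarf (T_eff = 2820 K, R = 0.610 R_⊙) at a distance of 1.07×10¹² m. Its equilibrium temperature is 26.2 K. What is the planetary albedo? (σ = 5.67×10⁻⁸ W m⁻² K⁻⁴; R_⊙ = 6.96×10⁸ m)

A ≈ 0.81

R_⋆ = 0.610 × 6.96×10⁸ = 4.25×10⁸ m.
L = 4πR_⋆²σT_⋆⁴ = 4π(4.25×10⁸)² × 5.67×10⁻⁸ × (2820)⁴ = 8.12×10²⁴ W.
S = L/(4πd²) = 0.565 W m⁻².
From T_eq⁴ = S(1−A)/(4σ): 1−A = 4σT_eq⁴/S.
1−A = 4 × 5.67×10⁻⁸ × (26.2)⁴ / 0.565 = 0.189.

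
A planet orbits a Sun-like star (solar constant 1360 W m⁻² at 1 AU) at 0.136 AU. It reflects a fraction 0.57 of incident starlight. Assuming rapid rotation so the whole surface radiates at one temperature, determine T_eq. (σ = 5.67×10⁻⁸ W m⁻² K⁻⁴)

T_eq ≈ 611 K

Flux at 0.136 AU: S = 1360/0.136² = 7.35×10⁴ W m⁻².
Energy balance: absorbed = emitted ⇒ πR²·S(1−A) = 4πR²·σT_eq⁴, so T_eq⁴ = S(1−A)/(4σ).
T_eq = [7.35×10⁴ × 0.43 / (4 × 5.67×10⁻⁸)]^(1/4) = (1.39×10¹¹)^(1/4) = 611 K.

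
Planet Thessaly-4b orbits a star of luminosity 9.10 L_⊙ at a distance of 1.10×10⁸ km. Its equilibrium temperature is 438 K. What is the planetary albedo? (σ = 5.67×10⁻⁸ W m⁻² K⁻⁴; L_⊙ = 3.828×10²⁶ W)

d = 1.10×10⁸ km = 1.10×10¹¹ m.
L = 9.10 × 3.828×10²⁶ = 3.48×10²⁷ W.
Flux: S = L/(4πd²) = 3.48×10²⁷/(4π×(1.10×10¹¹)²) = 2.29×10⁴ W m⁻².
From T_eq⁴ = S(1−A)/(4σ): 1−A = 4σT_eq⁴/S.
1−A = 4 × 5.67×10⁻⁸ × (438)⁴ / 2.29×10⁴ = 0.364.

A ≈ 0.64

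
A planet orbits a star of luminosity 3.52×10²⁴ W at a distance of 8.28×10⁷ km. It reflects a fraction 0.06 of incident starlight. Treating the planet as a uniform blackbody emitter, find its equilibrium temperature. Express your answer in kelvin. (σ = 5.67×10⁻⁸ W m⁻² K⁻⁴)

T_eq ≈ 114 K

d = 8.28×10⁷ km = 8.28×10¹⁰ m.
Flux: S = L/(4πd²) = 3.52×10²⁴/(4π×(8.28×10¹⁰)²) = 40.9 W m⁻².
Energy balance: absorbed = emitted ⇒ πR²·S(1−A) = 4πR²·σT_eq⁴, so T_eq⁴ = S(1−A)/(4σ).
T_eq = [40.9 × 0.94 / (4 × 5.67×10⁻⁸)]^(1/4) = (1.69×10⁸)^(1/4) = 114 K.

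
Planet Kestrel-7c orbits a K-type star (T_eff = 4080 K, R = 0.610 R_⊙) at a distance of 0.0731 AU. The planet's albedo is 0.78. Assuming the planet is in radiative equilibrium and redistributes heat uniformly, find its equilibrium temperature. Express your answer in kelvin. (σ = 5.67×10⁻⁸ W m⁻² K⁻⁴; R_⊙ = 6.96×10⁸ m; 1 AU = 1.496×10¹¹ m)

R_⋆ = 0.610 × 6.96×10⁸ = 4.25×10⁸ m.
d = 0.0731 AU = 1.09×10¹⁰ m.
L = 4πR_⋆²σT_⋆⁴ = 4π(4.25×10⁸)² × 5.67×10⁻⁸ × (4080)⁴ = 3.56×10²⁵ W.
S = L/(4πd²) = 2.37×10⁴ W m⁻².
Energy balance: absorbed = emitted ⇒ πR²·S(1−A) = 4πR²·σT_eq⁴, so T_eq⁴ = S(1−A)/(4σ).
T_eq = [2.37×10⁴ × 0.22 / (4 × 5.67×10⁻⁸)]^(1/4) = (2.30×10¹⁰)^(1/4) = 389 K.

T_eq ≈ 389 K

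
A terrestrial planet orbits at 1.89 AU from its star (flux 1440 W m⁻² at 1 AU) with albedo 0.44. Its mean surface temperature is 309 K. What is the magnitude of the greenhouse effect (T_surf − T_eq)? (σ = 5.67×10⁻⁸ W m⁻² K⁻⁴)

ΔT ≈ 131.4 K

S = 1440/1.89² = 403.1 W m⁻².
T_eq = [S(1−A)/(4σ)]^(1/4) = [403.1×0.56/(4×5.67×10⁻⁸)]^(1/4) = 177.6 K.
ΔT = T_surf − T_eq = 309 − 177.6.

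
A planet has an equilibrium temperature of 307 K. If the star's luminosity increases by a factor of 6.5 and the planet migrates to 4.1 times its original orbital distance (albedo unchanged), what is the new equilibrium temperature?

T_eq ∝ L^(1/4) · d^(−1/2).
T′ = 307 × 6.5^(1/4) / 4.1^(1/2) = 242 K.

T_eq ≈ 242 K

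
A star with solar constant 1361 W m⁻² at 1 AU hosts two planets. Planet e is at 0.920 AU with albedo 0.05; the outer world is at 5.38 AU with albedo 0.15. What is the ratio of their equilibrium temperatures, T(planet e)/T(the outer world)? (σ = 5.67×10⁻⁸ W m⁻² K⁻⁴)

T₁/T₂ ≈ 2.486

T_eq = [S₀(1−A)/(4σd²)]^(1/4), so T ∝ (1−A)^(1/4) / √d.
T₁ = [1361×0.95/(4×5.67×10⁻⁸×0.920²)]^(1/4) = 286.48 K.
T₂ = [1361×0.85/(4×5.67×10⁻⁸×5.38²)]^(1/4) = 115.22 K.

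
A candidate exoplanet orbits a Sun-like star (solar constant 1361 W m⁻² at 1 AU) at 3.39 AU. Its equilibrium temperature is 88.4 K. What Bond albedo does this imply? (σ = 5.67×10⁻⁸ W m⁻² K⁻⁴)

A ≈ 0.88

Flux at 3.39 AU: S = 1361/3.39² = 118 W m⁻².
From T_eq⁴ = S(1−A)/(4σ): 1−A = 4σT_eq⁴/S.
1−A = 4 × 5.67×10⁻⁸ × (88.4)⁴ / 118 = 0.117.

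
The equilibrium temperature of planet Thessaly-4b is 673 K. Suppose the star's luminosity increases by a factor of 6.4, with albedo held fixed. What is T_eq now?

T_eq ≈ 1070 K

T_eq ∝ L^(1/4) · d^(−1/2).
T′ = 673 × 6.4^(1/4) = 1070 K.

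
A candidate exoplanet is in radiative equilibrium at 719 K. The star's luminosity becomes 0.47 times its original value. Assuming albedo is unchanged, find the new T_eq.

T_eq ∝ L^(1/4) · d^(−1/2).
T′ = 719 × 0.47^(1/4) = 595 K.

T_eq ≈ 595 K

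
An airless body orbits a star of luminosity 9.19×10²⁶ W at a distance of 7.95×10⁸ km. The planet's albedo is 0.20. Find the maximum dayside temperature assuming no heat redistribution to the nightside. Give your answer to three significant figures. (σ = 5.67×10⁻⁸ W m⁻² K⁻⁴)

d = 7.95×10⁸ km = 7.95×10¹¹ m.
Flux: S = L/(4πd²) = 9.19×10²⁶/(4π×(7.95×10¹¹)²) = 116 W m⁻².
With no redistribution each surface element balances locally: S(1−A) = σT⁴.
T = [116 × 0.80 / 5.67×10⁻⁸]^(1/4) = (1.63×10⁹)^(1/4) = 201 K.

T_ss ≈ 201 K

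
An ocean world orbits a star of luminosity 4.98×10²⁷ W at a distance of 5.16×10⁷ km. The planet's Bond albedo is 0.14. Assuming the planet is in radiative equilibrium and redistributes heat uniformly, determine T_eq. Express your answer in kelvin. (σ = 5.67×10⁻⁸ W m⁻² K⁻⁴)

d = 5.16×10⁷ km = 5.16×10¹⁰ m.
Flux: S = L/(4πd²) = 4.98×10²⁷/(4π×(5.16×10¹⁰)²) = 1.49×10⁵ W m⁻².
Energy balance: absorbed = emitted ⇒ πR²·S(1−A) = 4πR²·σT_eq⁴, so T_eq⁴ = S(1−A)/(4σ).
T_eq = [1.49×10⁵ × 0.86 / (4 × 5.67×10⁻⁸)]^(1/4) = (5.64×10¹¹)^(1/4) = 867 K.

T_eq ≈ 867 K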